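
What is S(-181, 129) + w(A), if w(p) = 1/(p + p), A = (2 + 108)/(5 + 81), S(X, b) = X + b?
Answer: -5677/110 ≈ -51.609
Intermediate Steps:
A = 55/43 (A = 110/86 = 110*(1/86) = 55/43 ≈ 1.2791)
w(p) = 1/(2*p)
S(-181, 129) + w(A) = (-181 + 129) + 1/(2*(55/43)) = -52 + (1/2)*(43/55) = -52 + 43/110 = -5677/110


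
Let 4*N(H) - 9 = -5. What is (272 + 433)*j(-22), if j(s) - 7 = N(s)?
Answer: 5640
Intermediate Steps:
N(H) = 1 (N(H) = 9/4 + (1/4)*(-5) = 9/4 - 5/4 = 1)
j(s) = 8 (j(s) = 7 + 1 = 8)
(272 + 433)*j(-22) = (272 + 433)*8 = 705*8 = 5640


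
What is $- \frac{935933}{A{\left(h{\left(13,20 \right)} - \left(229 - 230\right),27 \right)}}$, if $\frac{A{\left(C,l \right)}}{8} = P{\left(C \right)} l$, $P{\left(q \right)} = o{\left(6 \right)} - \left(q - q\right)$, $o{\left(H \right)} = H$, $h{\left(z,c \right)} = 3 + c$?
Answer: $- \frac{935933}{1296} \approx -722.17$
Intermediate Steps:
$P{\left(q \right)} = 6$ ($P{\left(q \right)} = 6 - \left(q - q\right) = 6 - 0 = 6 + 0 = 6$)
$A{\left(C,l \right)} = 48 l$ ($A{\left(C,l \right)} = 8 \cdot 6 l = 48 l$)
$- \frac{935933}{A{\left(h{\left(13,20 \right)} - \left(229 - 230\right),27 \right)}} = - \frac{935933}{48 \cdot 27} = - \frac{935933}{1296}$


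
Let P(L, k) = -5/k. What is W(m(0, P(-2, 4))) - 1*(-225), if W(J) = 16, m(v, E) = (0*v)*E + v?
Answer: 241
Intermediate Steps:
m(v, E) = v (m(v, E) = 0*E + v = 0 + v = v)
W(m(0, P(-2, 4))) - 1*(-225) = 16 - 1*(-225) = 16 + 225 = 241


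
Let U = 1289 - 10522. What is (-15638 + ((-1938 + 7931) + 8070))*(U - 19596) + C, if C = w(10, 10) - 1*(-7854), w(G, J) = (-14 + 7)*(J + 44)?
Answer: 45413151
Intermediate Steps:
w(G, J) = -308 - 7*J (w(G, J) = -7*(44 + J) = -308 - 7*J)
U = -9233
C = 7476 (C = (-308 - 7*10) - 1*(-7854) = (-308 - 70) + 7854 = -378 + 7854 = 7476)
(-15638 + ((-1938 + 7931) + 8070))*(U - 19596) + C = (-15638 + ((-1938 + 7931) + 8070))*(-9233 - 19596) + 7476 = (-15638 + (5993 + 8070))*(-28829) + 7476 = (-15638 + 14063)*(-28829) + 7476 = -1575*(-28829) + 7476 = 45405675 + 7476 = 45413151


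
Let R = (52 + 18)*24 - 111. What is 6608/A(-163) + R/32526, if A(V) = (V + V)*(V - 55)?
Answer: 27203125/192629814 ≈ 0.14122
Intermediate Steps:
A(V) = 2*V*(-55 + V) (A(V) = (2*V)*(-55 + V) = 2*V*(-55 + V))
R = 1569 (R = 70*24 - 111 = 1680 - 111 = 1569)
6608/A(-163) + R/32526 = 6608/((2*(-163)*(-55 - 163))) + 1569/32526 = 6608/((2*(-163)*(-218))) + 1569*(1/32526) = 6608/71068 + 523/10842 = 6608*(1/71068) + 523/10842 = 1652/17767 + 523/10842 = 27203125/192629814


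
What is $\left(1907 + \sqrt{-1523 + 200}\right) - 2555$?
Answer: $-648 + 21 i \sqrt{3} \approx -648.0 + 36.373 i$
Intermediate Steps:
$\left(1907 + \sqrt{-1523 + 200}\right) - 2555 = \left(1907 + \sqrt{-1323}\right) - 2555 = \left(1907 + 21 i \sqrt{3}\right) - 2555 = -648 + 21 i \sqrt{3}$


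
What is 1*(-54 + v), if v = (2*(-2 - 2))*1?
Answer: -62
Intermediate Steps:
v = -8 (v = (2*(-4))*1 = -8*1 = -8)
1*(-54 + v) = 1*(-54 - 8) = 1*(-62) = -62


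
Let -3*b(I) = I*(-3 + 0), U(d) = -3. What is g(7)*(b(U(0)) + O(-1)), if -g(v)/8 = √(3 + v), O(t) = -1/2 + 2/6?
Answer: 76*√10/3 ≈ 80.111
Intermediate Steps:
O(t) = -⅙ (O(t) = -1*½ + 2*(⅙) = -½ + ⅓ = -⅙)
b(I) = I (b(I) = -I*(-3 + 0)/3 = -I*(-3)/3 = -(-1)*I = I)
g(v) = -8*√(3 + v)
g(7)*(b(U(0)) + O(-1)) = (-8*√(3 + 7))*(-3 - ⅙) = -8*√10*(-19/6) = 76*√10/3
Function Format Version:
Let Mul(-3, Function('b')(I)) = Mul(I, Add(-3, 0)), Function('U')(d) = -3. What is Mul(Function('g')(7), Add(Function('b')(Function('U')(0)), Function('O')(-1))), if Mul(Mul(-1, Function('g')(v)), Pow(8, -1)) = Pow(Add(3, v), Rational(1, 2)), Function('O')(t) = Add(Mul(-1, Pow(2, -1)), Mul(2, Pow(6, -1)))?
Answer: Mul(Rational(76, 3), Pow(10, Rational(1, 2))) ≈ 80.111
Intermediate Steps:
Function('O')(t) = Rational(-1, 6) (Function('O')(t) = Add(Mul(-1, Rational(1, 2)), Mul(2, Rational(1, 6))) = Add(Rational(-1, 2), Rational(1, 3)) = Rational(-1, 6))
Function('b')(I) = I (Function('b')(I) = Mul(Rational(-1, 3), Mul(I, Add(-3, 0))) = Mul(Rational(-1, 3), Mul(I, -3)) = Mul(Rational(-1, 3), Mul(-3, I)) = I)
Function('g')(v) = Mul(-8, Pow(Add(3, v), Rational(1, 2)))
Mul(Function('g')(7), Add(Function('b')(Function('U')(0)), Function('O')(-1))) = Mul(Mul(-8, Pow(Add(3, 7), Rational(1, 2))), Add(-3, Rational(-1, 6))) = Mul(Mul(-8, Pow(10, Rational(1, 2))), Rational(-19, 6)) = Mul(Rational(76, 3), Pow(10, Rational(1, 2)))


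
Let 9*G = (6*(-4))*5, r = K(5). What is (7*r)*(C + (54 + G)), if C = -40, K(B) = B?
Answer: 70/3 ≈ 23.333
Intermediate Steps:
r = 5
G = -40/3 (G = ((6*(-4))*5)/9 = (-24*5)/9 = (⅑)*(-120) = -40/3 ≈ -13.333)
(7*r)*(C + (54 + G)) = (7*5)*(-40 + (54 - 40/3)) = 35*(-40 + 122/3) = 35*(⅔) = 70/3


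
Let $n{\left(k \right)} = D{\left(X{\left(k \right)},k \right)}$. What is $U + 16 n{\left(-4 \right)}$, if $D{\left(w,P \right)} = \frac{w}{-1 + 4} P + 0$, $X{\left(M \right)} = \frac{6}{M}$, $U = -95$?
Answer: $-63$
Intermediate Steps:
$D{\left(w,P \right)} = \frac{P w}{3}$ ($D{\left(w,P \right)} = \frac{w}{3} P + 0 = \frac{P w}{3} + 0 = \frac{P w}{3}$)
$n{\left(k \right)} = 2$ ($n{\left(k \right)} = \frac{k \frac{6}{k}}{3} = 2$)
$U + 16 n{\left(-4 \right)} = -95 + 16 \cdot 2 = -95 + 32 = -63$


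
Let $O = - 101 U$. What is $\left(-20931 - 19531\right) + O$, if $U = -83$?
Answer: $-32079$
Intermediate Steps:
$O = 8383$ ($O = \left(-101\right) \left(-83\right) = 8383$)
$\left(-20931 - 19531\right) + O = \left(-20931 - 19531\right) + 8383 = -40462 + 8383 = -32079$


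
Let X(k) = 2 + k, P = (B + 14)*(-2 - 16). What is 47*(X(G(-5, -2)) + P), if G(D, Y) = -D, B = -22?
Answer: 7097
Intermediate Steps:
P = 144 (P = (-22 + 14)*(-2 - 16) = -8*(-18) = 144)
47*(X(G(-5, -2)) + P) = 47*((2 - 1*(-5)) + 144) = 47*((2 + 5) + 144) = 47*(7 + 144) = 47*151 = 7097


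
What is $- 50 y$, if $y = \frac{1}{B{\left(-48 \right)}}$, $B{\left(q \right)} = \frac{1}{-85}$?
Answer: $4250$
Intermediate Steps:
$B{\left(q \right)} = - \frac{1}{85}$
$y = -85$ ($y = \frac{1}{- \frac{1}{85}} = -85$)
$- 50 y = \left(-50\right) \left(-85\right) = 4250$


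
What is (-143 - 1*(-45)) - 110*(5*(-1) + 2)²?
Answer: -1088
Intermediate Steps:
(-143 - 1*(-45)) - 110*(5*(-1) + 2)² = (-143 + 45) - 110*(-5 + 2)² = -98 - 110*(-3)² = -98 - 110*9 = -98 - 990 = -1088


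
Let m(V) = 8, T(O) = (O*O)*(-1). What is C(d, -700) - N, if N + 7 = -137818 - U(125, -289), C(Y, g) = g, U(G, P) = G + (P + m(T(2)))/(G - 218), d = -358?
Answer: 12764531/93 ≈ 1.3725e+5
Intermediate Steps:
T(O) = -O² (T(O) = O²*(-1) = -O²)
U(G, P) = G + (8 + P)/(-218 + G) (U(G, P) = G + (P + 8)/(G - 218) = G + (8 + P)/(-218 + G))
N = -12829631/93 (N = -7 + (-137818 - (8 - 289 + 125² - 218*125)/(-218 + 125)) = -7 + (-137818 - (8 - 289 + 15625 - 27250)/(-93)) = -7 + (-137818 - (-1)*(-11906)/93) = -7 + (-137818 - 1*11906/93) = -7 + (-137818 - 11906/93) = -7 - 12828980/93 = -12829631/93 ≈ -1.3795e+5)
C(d, -700) - N = -700 - 1*(-12829631/93) = -700 + 12829631/93 = 12764531/93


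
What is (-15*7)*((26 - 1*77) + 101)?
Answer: -5250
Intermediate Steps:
(-15*7)*((26 - 1*77) + 101) = -105*((26 - 77) + 101) = -105*(-51 + 101) = -105*50 = -5250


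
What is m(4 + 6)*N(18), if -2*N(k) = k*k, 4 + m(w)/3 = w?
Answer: -2916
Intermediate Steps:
m(w) = -12 + 3*w
N(k) = -k²/2 (N(k) = -k*k/2 = -k²/2)
m(4 + 6)*N(18) = (-12 + 3*(4 + 6))*(-½*18²) = (-12 + 3*10)*(-½*324) = (-12 + 30)*(-162) = 18*(-162) = -2916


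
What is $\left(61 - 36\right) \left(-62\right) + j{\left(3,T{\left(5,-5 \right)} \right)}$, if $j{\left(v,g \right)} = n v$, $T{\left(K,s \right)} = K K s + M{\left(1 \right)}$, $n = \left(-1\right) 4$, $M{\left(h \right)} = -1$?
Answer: $-1562$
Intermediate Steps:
$n = -4$
$T{\left(K,s \right)} = -1 + s K^{2}$ ($T{\left(K,s \right)} = K K s - 1 = K^{2} s - 1 = s K^{2} - 1 = -1 + s K^{2}$)
$j{\left(v,g \right)} = - 4 v$
$\left(61 - 36\right) \left(-62\right) + j{\left(3,T{\left(5,-5 \right)} \right)} = \left(61 - 36\right) \left(-62\right) - 12 = 25 \left(-62\right) - 12 = -1550 - 12 = -1562$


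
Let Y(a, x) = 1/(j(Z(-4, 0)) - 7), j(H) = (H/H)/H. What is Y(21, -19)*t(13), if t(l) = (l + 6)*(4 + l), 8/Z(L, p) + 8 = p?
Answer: -323/8 ≈ -40.375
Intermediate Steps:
Z(L, p) = 8/(-8 + p)
j(H) = 1/H
Y(a, x) = -⅛ (Y(a, x) = 1/(1/(8/(-8 + 0)) - 7) = 1/(1/(8/(-8)) - 7) = 1/(1/(8*(-⅛)) - 7) = 1/(1/(-1) - 7) = 1/(-1 - 7) = 1/(-8) = -⅛)
t(l) = (4 + l)*(6 + l) (t(l) = (6 + l)*(4 + l) = (4 + l)*(6 + l))
Y(21, -19)*t(13) = -(24 + 13² + 10*13)/8 = -(24 + 169 + 130)/8 = -⅛*323 = -323/8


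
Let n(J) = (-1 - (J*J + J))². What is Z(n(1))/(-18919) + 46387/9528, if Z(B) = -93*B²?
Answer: 949370077/180260232 ≈ 5.2667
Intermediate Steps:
n(J) = (-1 - J - J²)² (n(J) = (-1 - (J² + J))² = (-1 - (J + J²))² = (-1 + (-J - J²))² = (-1 - J - J²)²)
Z(n(1))/(-18919) + 46387/9528 = -93*(1 + 1 + 1²)⁴/(-18919) + 46387/9528 = -93*(1 + 1 + 1)⁴*(-1/18919) + 46387*(1/9528) = -93*(3²)²*(-1/18919) + 46387/9528 = -93*9²*(-1/18919) + 46387/9528 = -93*81*(-1/18919) + 46387/9528 = -7533*(-1/18919) + 46387/9528 = 7533/18919 + 46387/9528 = 949370077/180260232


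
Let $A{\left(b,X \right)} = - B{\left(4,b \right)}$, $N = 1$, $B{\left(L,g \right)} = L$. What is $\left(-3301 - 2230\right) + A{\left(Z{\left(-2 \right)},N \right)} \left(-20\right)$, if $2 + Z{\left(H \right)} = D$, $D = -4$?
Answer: $-5451$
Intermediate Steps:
$Z{\left(H \right)} = -6$ ($Z{\left(H \right)} = -2 - 4 = -6$)
$A{\left(b,X \right)} = -4$ ($A{\left(b,X \right)} = \left(-1\right) 4 = -4$)
$\left(-3301 - 2230\right) + A{\left(Z{\left(-2 \right)},N \right)} \left(-20\right) = \left(-3301 - 2230\right) - -80 = -5531 + 80 = -5451$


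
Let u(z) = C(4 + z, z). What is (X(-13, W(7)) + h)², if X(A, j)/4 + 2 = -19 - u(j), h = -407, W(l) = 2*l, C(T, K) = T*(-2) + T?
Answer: 175561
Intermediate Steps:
C(T, K) = -T (C(T, K) = -2*T + T = -T)
u(z) = -4 - z (u(z) = -(4 + z) = -4 - z)
X(A, j) = -68 + 4*j (X(A, j) = -8 + 4*(-19 - (-4 - j)) = -8 + 4*(-19 + (4 + j)) = -8 + 4*(-15 + j) = -8 + (-60 + 4*j) = -68 + 4*j)
(X(-13, W(7)) + h)² = ((-68 + 4*(2*7)) - 407)² = ((-68 + 4*14) - 407)² = ((-68 + 56) - 407)² = (-12 - 407)² = (-419)² = 175561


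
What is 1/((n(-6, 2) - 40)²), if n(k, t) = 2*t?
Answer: 1/1296 ≈ 0.00077160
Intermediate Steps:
1/((n(-6, 2) - 40)²) = 1/((2*2 - 40)²) = 1/((4 - 40)²) = 1/((-36)²) = 1/1296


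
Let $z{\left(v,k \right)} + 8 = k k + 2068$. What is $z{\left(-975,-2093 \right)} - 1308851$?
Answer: $3073858$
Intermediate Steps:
$z{\left(v,k \right)} = 2060 + k^{2}$ ($z{\left(v,k \right)} = -8 + \left(k k + 2068\right) = -8 + \left(k^{2} + 2068\right) = -8 + \left(2068 + k^{2}\right) = 2060 + k^{2}$)
$z{\left(-975,-2093 \right)} - 1308851 = \left(2060 + \left(-2093\right)^{2}\right) - 1308851 = \left(2060 + 4380649\right) - 1308851 = 4382709 - 1308851 = 3073858$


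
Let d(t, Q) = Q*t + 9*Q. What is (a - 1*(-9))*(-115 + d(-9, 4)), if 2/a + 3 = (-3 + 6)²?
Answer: -3220/3 ≈ -1073.3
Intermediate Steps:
d(t, Q) = 9*Q + Q*t
a = ⅓ (a = 2/(-3 + (-3 + 6)²) = 2/(-3 + 3²) = 2/(-3 + 9) = 2/6 = 2*(⅙) = ⅓ ≈ 0.33333)
(a - 1*(-9))*(-115 + d(-9, 4)) = (⅓ - 1*(-9))*(-115 + 4*(9 - 9)) = (⅓ + 9)*(-115 + 4*0) = 28*(-115 + 0)/3 = (28/3)*(-115) = -3220/3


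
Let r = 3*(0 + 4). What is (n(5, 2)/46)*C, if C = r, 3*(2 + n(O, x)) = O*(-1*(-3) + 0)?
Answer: 18/23 ≈ 0.78261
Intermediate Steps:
n(O, x) = -2 + O (n(O, x) = -2 + (O*(-1*(-3) + 0))/3 = -2 + (O*(3 + 0))/3 = -2 + (O*3)/3 = -2 + (3*O)/3 = -2 + O)
r = 12 (r = 3*4 = 12)
C = 12
(n(5, 2)/46)*C = ((-2 + 5)/46)*12 = (3*(1/46))*12 = (3/46)*12 = 18/23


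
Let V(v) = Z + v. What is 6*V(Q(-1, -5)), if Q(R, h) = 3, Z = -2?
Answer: 6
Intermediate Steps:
V(v) = -2 + v
6*V(Q(-1, -5)) = 6*(-2 + 3) = 6*1 = 6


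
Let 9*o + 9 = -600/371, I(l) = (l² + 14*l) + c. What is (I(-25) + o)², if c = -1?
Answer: 92202715201/1238769 ≈ 74431.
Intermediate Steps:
I(l) = -1 + l² + 14*l (I(l) = (l² + 14*l) - 1 = -1 + l² + 14*l)
o = -1313/1113 (o = -1 + (-600/371)/9 = -1 + (-600*1/371)/9 = -1 + (⅑)*(-600/371) = -1 - 200/1113 = -1313/1113 ≈ -1.1797)
(I(-25) + o)² = ((-1 + (-25)² + 14*(-25)) - 1313/1113)² = ((-1 + 625 - 350) - 1313/1113)² = (274 - 1313/1113)² = (303649/1113)² = 92202715201/1238769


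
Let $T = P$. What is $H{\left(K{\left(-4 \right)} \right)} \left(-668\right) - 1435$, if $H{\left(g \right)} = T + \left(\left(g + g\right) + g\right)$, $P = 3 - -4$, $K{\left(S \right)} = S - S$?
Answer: $-6111$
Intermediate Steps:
$K{\left(S \right)} = 0$
$P = 7$ ($P = 3 + 4 = 7$)
$T = 7$
$H{\left(g \right)} = 7 + 3 g$ ($H{\left(g \right)} = 7 + \left(\left(g + g\right) + g\right) = 7 + \left(2 g + g\right) = 7 + 3 g$)
$H{\left(K{\left(-4 \right)} \right)} \left(-668\right) - 1435 = \left(7 + 3 \cdot 0\right) \left(-668\right) - 1435 = \left(7 + 0\right) \left(-668\right) - 1435 = 7 \left(-668\right) - 1435 = -4676 - 1435 = -6111$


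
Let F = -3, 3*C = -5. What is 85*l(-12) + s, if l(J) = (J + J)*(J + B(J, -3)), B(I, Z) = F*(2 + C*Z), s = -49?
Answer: 67271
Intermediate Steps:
C = -5/3 (C = (⅓)*(-5) = -5/3 ≈ -1.6667)
B(I, Z) = -6 + 5*Z (B(I, Z) = -3*(2 - 5*Z/3) = -6 + 5*Z)
l(J) = 2*J*(-21 + J) (l(J) = (J + J)*(J + (-6 + 5*(-3))) = (2*J)*(J + (-6 - 15)) = (2*J)*(J - 21) = (2*J)*(-21 + J) = 2*J*(-21 + J))
85*l(-12) + s = 85*(2*(-12)*(-21 - 12)) - 49 = 85*(2*(-12)*(-33)) - 49 = 85*792 - 49 = 67320 - 49 = 67271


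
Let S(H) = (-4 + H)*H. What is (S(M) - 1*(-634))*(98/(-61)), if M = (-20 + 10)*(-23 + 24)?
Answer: -75852/61 ≈ -1243.5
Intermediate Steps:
M = -10 (M = -10*1 = -10)
S(H) = H*(-4 + H)
(S(M) - 1*(-634))*(98/(-61)) = (-10*(-4 - 10) - 1*(-634))*(98/(-61)) = (-10*(-14) + 634)*(98*(-1/61)) = (140 + 634)*(-98/61) = 774*(-98/61) = -75852/61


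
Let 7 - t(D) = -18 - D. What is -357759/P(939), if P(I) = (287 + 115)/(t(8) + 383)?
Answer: -24804624/67 ≈ -3.7022e+5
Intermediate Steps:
t(D) = 25 + D (t(D) = 7 - (-18 - D) = 7 + (18 + D) = 25 + D)
P(I) = 201/208 (P(I) = (287 + 115)/((25 + 8) + 383) = 402/(33 + 383) = 402/416 = 402*(1/416) = 201/208)
-357759/P(939) = -357759/201/208 = -357759*208/201 = -24804624/67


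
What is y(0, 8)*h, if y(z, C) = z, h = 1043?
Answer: 0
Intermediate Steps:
y(0, 8)*h = 0*1043 = 0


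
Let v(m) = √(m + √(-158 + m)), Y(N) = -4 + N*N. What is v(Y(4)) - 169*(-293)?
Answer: 49517 + √(12 + I*√146) ≈ 49521.0 + 1.5858*I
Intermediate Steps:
Y(N) = -4 + N²
v(Y(4)) - 169*(-293) = √((-4 + 4²) + √(-158 + (-4 + 4²))) - 169*(-293) = √((-4 + 16) + √(-158 + (-4 + 16))) + 49517 = √(12 + √(-158 + 12)) + 49517 = √(12 + √(-146)) + 49517 = √(12 + I*√146) + 49517 = 49517 + √(12 + I*√146)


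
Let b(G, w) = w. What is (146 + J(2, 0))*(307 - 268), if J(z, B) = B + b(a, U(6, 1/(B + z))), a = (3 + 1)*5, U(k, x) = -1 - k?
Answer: 5421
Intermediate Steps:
a = 20 (a = 4*5 = 20)
J(z, B) = -7 + B (J(z, B) = B + (-1 - 1*6) = B + (-1 - 6) = B - 7 = -7 + B)
(146 + J(2, 0))*(307 - 268) = (146 + (-7 + 0))*(307 - 268) = (146 - 7)*39 = 139*39 = 5421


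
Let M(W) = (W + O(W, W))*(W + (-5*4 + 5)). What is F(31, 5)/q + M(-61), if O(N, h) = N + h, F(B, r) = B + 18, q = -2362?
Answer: 32850647/2362 ≈ 13908.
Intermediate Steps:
F(B, r) = 18 + B
M(W) = 3*W*(-15 + W) (M(W) = (W + (W + W))*(W + (-5*4 + 5)) = (W + 2*W)*(W + (-20 + 5)) = (3*W)*(W - 15) = (3*W)*(-15 + W) = 3*W*(-15 + W))
F(31, 5)/q + M(-61) = (18 + 31)/(-2362) + 3*(-61)*(-15 - 61) = 49*(-1/2362) + 3*(-61)*(-76) = -49/2362 + 13908 = 32850647/2362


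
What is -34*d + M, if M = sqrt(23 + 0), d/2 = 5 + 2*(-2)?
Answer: -68 + sqrt(23) ≈ -63.204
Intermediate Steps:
d = 2 (d = 2*(5 + 2*(-2)) = 2*(5 - 4) = 2*1 = 2)
M = sqrt(23) ≈ 4.7958
-34*d + M = -34*2 + sqrt(23) = -68 + sqrt(23)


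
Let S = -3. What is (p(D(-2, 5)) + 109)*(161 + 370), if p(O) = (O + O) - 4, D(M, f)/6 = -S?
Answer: 74871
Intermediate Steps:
D(M, f) = 18 (D(M, f) = 6*(-1*(-3)) = 6*3 = 18)
p(O) = -4 + 2*O (p(O) = 2*O - 4 = -4 + 2*O)
(p(D(-2, 5)) + 109)*(161 + 370) = ((-4 + 2*18) + 109)*(161 + 370) = ((-4 + 36) + 109)*531 = (32 + 109)*531 = 141*531 = 74871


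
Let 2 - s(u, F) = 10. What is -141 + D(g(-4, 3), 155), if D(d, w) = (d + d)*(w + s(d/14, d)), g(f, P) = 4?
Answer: 1035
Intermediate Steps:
s(u, F) = -8 (s(u, F) = 2 - 1*10 = 2 - 10 = -8)
D(d, w) = 2*d*(-8 + w) (D(d, w) = (d + d)*(w - 8) = (2*d)*(-8 + w) = 2*d*(-8 + w))
-141 + D(g(-4, 3), 155) = -141 + 2*4*(-8 + 155) = -141 + 2*4*147 = -141 + 1176 = 1035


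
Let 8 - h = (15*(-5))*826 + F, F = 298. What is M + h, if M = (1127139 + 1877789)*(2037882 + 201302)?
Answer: 6728586760412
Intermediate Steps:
M = 6728586698752 (M = 3004928*2239184 = 6728586698752)
h = 61660 (h = 8 - ((15*(-5))*826 + 298) = 8 - (-75*826 + 298) = 8 - (-61950 + 298) = 8 - 1*(-61652) = 8 + 61652 = 61660)
M + h = 6728586698752 + 61660 = 6728586760412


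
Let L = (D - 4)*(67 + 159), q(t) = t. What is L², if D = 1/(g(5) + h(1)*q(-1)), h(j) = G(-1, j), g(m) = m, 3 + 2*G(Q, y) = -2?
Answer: 171819664/225 ≈ 7.6364e+5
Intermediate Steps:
G(Q, y) = -5/2 (G(Q, y) = -3/2 + (½)*(-2) = -3/2 - 1 = -5/2)
h(j) = -5/2
D = 2/15 (D = 1/(5 - 5/2*(-1)) = 1/(5 + 5/2) = 1/(15/2) = 2/15 ≈ 0.13333)
L = -13108/15 (L = (2/15 - 4)*(67 + 159) = -58/15*226 = -13108/15 ≈ -873.87)
L² = (-13108/15)² = 171819664/225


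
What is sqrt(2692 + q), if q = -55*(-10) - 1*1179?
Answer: sqrt(2063) ≈ 45.420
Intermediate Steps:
q = -629 (q = 550 - 1179 = -629)
sqrt(2692 + q) = sqrt(2692 - 629) = sqrt(2063)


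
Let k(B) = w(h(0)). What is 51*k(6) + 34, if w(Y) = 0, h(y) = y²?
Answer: 34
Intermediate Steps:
k(B) = 0
51*k(6) + 34 = 51*0 + 34 = 0 + 34 = 34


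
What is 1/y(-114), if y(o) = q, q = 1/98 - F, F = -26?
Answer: 98/2549 ≈ 0.038446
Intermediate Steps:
q = 2549/98 (q = 1/98 - 1*(-26) = 1/98 + 26 = 2549/98 ≈ 26.010)
y(o) = 2549/98
1/y(-114) = 1/(2549/98) = 98/2549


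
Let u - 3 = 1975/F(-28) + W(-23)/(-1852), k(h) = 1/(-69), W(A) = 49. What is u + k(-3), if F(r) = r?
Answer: -15112102/223629 ≈ -67.577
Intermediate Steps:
k(h) = -1/69
u = -218969/3241 (u = 3 + (1975/(-28) + 49/(-1852)) = 3 + (1975*(-1/28) + 49*(-1/1852)) = 3 + (-1975/28 - 49/1852) = 3 - 228692/3241 = -218969/3241 ≈ -67.562)
u + k(-3) = -218969/3241 - 1/69 = -15112102/223629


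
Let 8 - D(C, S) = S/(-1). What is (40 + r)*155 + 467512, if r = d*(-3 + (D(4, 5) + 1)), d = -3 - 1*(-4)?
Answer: 475417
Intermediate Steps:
D(C, S) = 8 + S (D(C, S) = 8 - S/(-1) = 8 - S*(-1) = 8 - (-1)*S = 8 + S)
d = 1 (d = -3 + 4 = 1)
r = 11 (r = 1*(-3 + ((8 + 5) + 1)) = 1*(-3 + (13 + 1)) = 1*(-3 + 14) = 1*11 = 11)
(40 + r)*155 + 467512 = (40 + 11)*155 + 467512 = 51*155 + 467512 = 7905 + 467512 = 475417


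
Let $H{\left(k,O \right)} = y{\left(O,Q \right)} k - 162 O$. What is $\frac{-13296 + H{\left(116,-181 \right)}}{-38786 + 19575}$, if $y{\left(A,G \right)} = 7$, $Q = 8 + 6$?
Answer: $- \frac{16838}{19211} \approx -0.87648$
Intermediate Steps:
$Q = 14$
$H{\left(k,O \right)} = - 162 O + 7 k$ ($H{\left(k,O \right)} = 7 k - 162 O = - 162 O + 7 k$)
$\frac{-13296 + H{\left(116,-181 \right)}}{-38786 + 19575} = \frac{-13296 + \left(\left(-162\right) \left(-181\right) + 7 \cdot 116\right)}{-38786 + 19575} = \frac{-13296 + \left(29322 + 812\right)}{-19211} = \left(-13296 + 30134\right) \left(- \frac{1}{19211}\right) = 16838 \left(- \frac{1}{19211}\right) = - \frac{16838}{19211}$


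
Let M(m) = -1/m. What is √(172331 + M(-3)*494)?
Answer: √1552461/3 ≈ 415.33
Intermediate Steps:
√(172331 + M(-3)*494) = √(172331 - 1/(-3)*494) = √(172331 - 1*(-⅓)*494) = √(172331 + (⅓)*494) = √(172331 + 494/3) = √(517487/3) = √1552461/3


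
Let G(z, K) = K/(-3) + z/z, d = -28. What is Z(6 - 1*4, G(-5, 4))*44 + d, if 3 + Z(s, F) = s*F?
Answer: -568/3 ≈ -189.33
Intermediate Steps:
G(z, K) = 1 - K/3 (G(z, K) = K*(-⅓) + 1 = -K/3 + 1 = 1 - K/3)
Z(s, F) = -3 + F*s (Z(s, F) = -3 + s*F = -3 + F*s)
Z(6 - 1*4, G(-5, 4))*44 + d = (-3 + (1 - ⅓*4)*(6 - 1*4))*44 - 28 = (-3 + (1 - 4/3)*(6 - 4))*44 - 28 = (-3 - ⅓*2)*44 - 28 = (-3 - ⅔)*44 - 28 = -11/3*44 - 28 = -484/3 - 28 = -568/3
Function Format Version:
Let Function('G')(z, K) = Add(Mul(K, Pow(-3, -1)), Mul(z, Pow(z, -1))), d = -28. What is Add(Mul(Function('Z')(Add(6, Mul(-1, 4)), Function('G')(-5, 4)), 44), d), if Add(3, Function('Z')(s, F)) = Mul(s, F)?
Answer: Rational(-568, 3) ≈ -189.33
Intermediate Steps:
Function('G')(z, K) = Add(1, Mul(Rational(-1, 3), K)) (Function('G')(z, K) = Add(Mul(K, Rational(-1, 3)), 1) = Add(Mul(Rational(-1, 3), K), 1) = Add(1, Mul(Rational(-1, 3), K)))
Function('Z')(s, F) = Add(-3, Mul(F, s)) (Function('Z')(s, F) = Add(-3, Mul(s, F)) = Add(-3, Mul(F, s)))
Add(Mul(Function('Z')(Add(6, Mul(-1, 4)), Function('G')(-5, 4)), 44), d) = Add(Mul(Add(-3, Mul(Add(1, Mul(Rational(-1, 3), 4)), Add(6, Mul(-1, 4)))), 44), -28) = Add(Mul(Add(-3, Mul(Add(1, Rational(-4, 3)), Add(6, -4))), 44), -28) = Add(Mul(Add(-3, Mul(Rational(-1, 3), 2)), 44), -28) = Add(Mul(Add(-3, Rational(-2, 3)), 44), -28) = Add(Mul(Rational(-11, 3), 44), -28) = Add(Rational(-484, 3), -28) = Rational(-568, 3)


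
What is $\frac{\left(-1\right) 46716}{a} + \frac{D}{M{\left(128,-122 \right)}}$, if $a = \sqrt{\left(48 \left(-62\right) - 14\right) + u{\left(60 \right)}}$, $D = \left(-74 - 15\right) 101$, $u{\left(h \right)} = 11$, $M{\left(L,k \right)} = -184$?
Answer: $\frac{8989}{184} + \frac{15572 i \sqrt{331}}{331} \approx 48.853 + 855.91 i$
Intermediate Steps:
$D = -8989$ ($D = \left(-89\right) 101 = -8989$)
$a = 3 i \sqrt{331}$ ($a = \sqrt{\left(48 \left(-62\right) - 14\right) + 11} = \sqrt{\left(-2976 - 14\right) + 11} = \sqrt{-2990 + 11} = \sqrt{-2979} = 3 i \sqrt{331} \approx 54.58 i$)
$\frac{\left(-1\right) 46716}{a} + \frac{D}{M{\left(128,-122 \right)}} = \frac{\left(-1\right) 46716}{3 i \sqrt{331}} - \frac{8989}{-184} = - 46716 \left(- \frac{i \sqrt{331}}{993}\right) - - \frac{8989}{184} = \frac{15572 i \sqrt{331}}{331} + \frac{8989}{184} = \frac{8989}{184} + \frac{15572 i \sqrt{331}}{331}$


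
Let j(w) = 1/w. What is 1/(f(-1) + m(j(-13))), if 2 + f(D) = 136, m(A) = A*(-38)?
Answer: 13/1780 ≈ 0.0073034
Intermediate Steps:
m(A) = -38*A
f(D) = 134 (f(D) = -2 + 136 = 134)
1/(f(-1) + m(j(-13))) = 1/(134 - 38/(-13)) = 1/(134 - 38*(-1/13)) = 1/(134 + 38/13) = 1/(1780/13) = 13/1780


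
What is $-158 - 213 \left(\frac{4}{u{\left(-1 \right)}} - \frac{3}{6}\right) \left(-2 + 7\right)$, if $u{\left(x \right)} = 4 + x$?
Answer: $- \frac{2091}{2} \approx -1045.5$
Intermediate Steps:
$-158 - 213 \left(\frac{4}{u{\left(-1 \right)}} - \frac{3}{6}\right) \left(-2 + 7\right) = -158 - 213 \left(\frac{4}{4 - 1} - \frac{3}{6}\right) \left(-2 + 7\right) = -158 - 213 \left(\frac{4}{3} - \frac{1}{2}\right) 5 = -158 - 213 \cdot \frac{5}{6} \cdot 5 = -158 - \frac{1775}{2} = - \frac{2091}{2}$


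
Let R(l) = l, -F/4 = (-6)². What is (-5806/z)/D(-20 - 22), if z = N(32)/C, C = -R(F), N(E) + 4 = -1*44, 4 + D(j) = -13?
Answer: -17418/17 ≈ -1024.6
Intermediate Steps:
D(j) = -17 (D(j) = -4 - 13 = -17)
F = -144 (F = -4*(-6)² = -4*36 = -144)
N(E) = -48 (N(E) = -4 - 1*44 = -4 - 44 = -48)
C = 144 (C = -1*(-144) = 144)
z = -⅓ (z = -48/144 = -48*1/144 = -⅓ ≈ -0.33333)
(-5806/z)/D(-20 - 22) = -5806/(-⅓)/(-17) = -5806*(-3)*(-1/17) = 17418*(-1/17) = -17418/17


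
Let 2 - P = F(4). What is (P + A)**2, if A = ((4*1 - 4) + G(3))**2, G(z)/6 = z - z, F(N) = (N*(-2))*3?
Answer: 676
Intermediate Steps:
F(N) = -6*N (F(N) = -2*N*3 = -6*N)
P = 26 (P = 2 - (-6)*4 = 2 - 1*(-24) = 2 + 24 = 26)
G(z) = 0 (G(z) = 6*(z - z) = 6*0 = 0)
A = 0 (A = ((4*1 - 4) + 0)**2 = ((4 - 4) + 0)**2 = (0 + 0)**2 = 0**2 = 0)
(P + A)**2 = (26 + 0)**2 = 26**2 = 676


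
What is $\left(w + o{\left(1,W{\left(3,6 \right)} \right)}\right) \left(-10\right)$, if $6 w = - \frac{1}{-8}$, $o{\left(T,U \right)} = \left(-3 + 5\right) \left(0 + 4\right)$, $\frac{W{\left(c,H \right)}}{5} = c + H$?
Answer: $- \frac{1925}{24} \approx -80.208$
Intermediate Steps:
$W{\left(c,H \right)} = 5 H + 5 c$ ($W{\left(c,H \right)} = 5 \left(c + H\right) = 5 \left(H + c\right) = 5 H + 5 c$)
$o{\left(T,U \right)} = 8$ ($o{\left(T,U \right)} = 2 \cdot 4 = 8$)
$w = \frac{1}{48}$ ($w = \frac{\left(-1\right) \frac{1}{-8}}{6} = \frac{\left(-1\right) \left(- \frac{1}{8}\right)}{6} = \frac{1}{6} \cdot \frac{1}{8} = \frac{1}{48} \approx 0.020833$)
$\left(w + o{\left(1,W{\left(3,6 \right)} \right)}\right) \left(-10\right) = \left(\frac{1}{48} + 8\right) \left(-10\right) = \frac{385}{48} \left(-10\right) = - \frac{1925}{24}$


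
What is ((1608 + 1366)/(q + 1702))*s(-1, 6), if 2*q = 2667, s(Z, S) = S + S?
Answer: 71376/6071 ≈ 11.757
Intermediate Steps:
s(Z, S) = 2*S
q = 2667/2 (q = (½)*2667 = 2667/2 ≈ 1333.5)
((1608 + 1366)/(q + 1702))*s(-1, 6) = ((1608 + 1366)/(2667/2 + 1702))*(2*6) = (2974/(6071/2))*12 = (2974*(2/6071))*12 = (5948/6071)*12 = 71376/6071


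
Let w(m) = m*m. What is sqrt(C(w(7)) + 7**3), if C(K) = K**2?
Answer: 14*sqrt(14) ≈ 52.383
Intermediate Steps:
w(m) = m**2
sqrt(C(w(7)) + 7**3) = sqrt((7**2)**2 + 7**3) = sqrt(49**2 + 343) = sqrt(2401 + 343) = sqrt(2744) = 14*sqrt(14)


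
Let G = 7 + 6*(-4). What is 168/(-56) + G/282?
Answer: -863/282 ≈ -3.0603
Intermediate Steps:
G = -17 (G = 7 - 24 = -17)
168/(-56) + G/282 = 168/(-56) - 17/282 = 168*(-1/56) - 17*1/282 = -3 - 17/282 = -863/282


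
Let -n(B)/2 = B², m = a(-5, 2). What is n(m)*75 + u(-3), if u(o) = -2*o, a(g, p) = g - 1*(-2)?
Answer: -1344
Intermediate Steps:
a(g, p) = 2 + g (a(g, p) = g + 2 = 2 + g)
m = -3 (m = 2 - 5 = -3)
n(B) = -2*B²
n(m)*75 + u(-3) = -2*(-3)²*75 - 2*(-3) = -2*9*75 + 6 = -18*75 + 6 = -1350 + 6 = -1344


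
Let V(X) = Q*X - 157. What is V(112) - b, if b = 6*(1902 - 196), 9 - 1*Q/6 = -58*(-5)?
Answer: -199225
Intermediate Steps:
Q = -1686 (Q = 54 - (-348)*(-5) = 54 - 6*290 = 54 - 1740 = -1686)
V(X) = -157 - 1686*X (V(X) = -1686*X - 157 = -157 - 1686*X)
b = 10236 (b = 6*1706 = 10236)
V(112) - b = (-157 - 1686*112) - 1*10236 = (-157 - 188832) - 10236 = -188989 - 10236 = -199225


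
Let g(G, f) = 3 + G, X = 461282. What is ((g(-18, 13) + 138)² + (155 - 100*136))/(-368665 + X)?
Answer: 1684/92617 ≈ 0.018182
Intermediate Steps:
((g(-18, 13) + 138)² + (155 - 100*136))/(-368665 + X) = (((3 - 18) + 138)² + (155 - 100*136))/(-368665 + 461282) = ((-15 + 138)² + (155 - 13600))/92617 = (123² - 13445)*(1/92617) = (15129 - 13445)*(1/92617) = 1684*(1/92617) = 1684/92617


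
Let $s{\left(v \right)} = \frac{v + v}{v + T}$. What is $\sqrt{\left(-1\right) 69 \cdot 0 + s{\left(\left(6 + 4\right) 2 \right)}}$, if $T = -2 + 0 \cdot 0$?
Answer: $\frac{2 \sqrt{5}}{3} \approx 1.4907$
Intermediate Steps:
$T = -2$ ($T = -2 + 0 = -2$)
$s{\left(v \right)} = \frac{2 v}{-2 + v}$ ($s{\left(v \right)} = \frac{v + v}{v - 2} = \frac{2 v}{-2 + v}$)
$\sqrt{\left(-1\right) 69 \cdot 0 + s{\left(\left(6 + 4\right) 2 \right)}} = \sqrt{\left(-1\right) 69 \cdot 0 + \frac{2 \left(6 + 4\right) 2}{-2 + \left(6 + 4\right) 2}} = \sqrt{\left(-69\right) 0 + \frac{2 \cdot 10 \cdot 2}{-2 + 10 \cdot 2}} = \sqrt{0 + 2 \cdot 20 \frac{1}{-2 + 20}} = \sqrt{0 + 2 \cdot 20 \cdot \frac{1}{18}} = \sqrt{0 + \frac{20}{9}} = \sqrt{\frac{20}{9}} = \frac{2 \sqrt{5}}{3}$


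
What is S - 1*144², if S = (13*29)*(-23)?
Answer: -29407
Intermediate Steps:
S = -8671 (S = 377*(-23) = -8671)
S - 1*144² = -8671 - 1*144² = -8671 - 1*20736 = -8671 - 20736 = -29407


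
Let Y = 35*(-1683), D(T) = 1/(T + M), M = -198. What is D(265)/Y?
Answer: -1/3946635 ≈ -2.5338e-7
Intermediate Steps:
D(T) = 1/(-198 + T) (D(T) = 1/(T - 198) = 1/(-198 + T))
Y = -58905
D(265)/Y = 1/((-198 + 265)*(-58905)) = -1/58905/67 = (1/67)*(-1/58905) = -1/3946635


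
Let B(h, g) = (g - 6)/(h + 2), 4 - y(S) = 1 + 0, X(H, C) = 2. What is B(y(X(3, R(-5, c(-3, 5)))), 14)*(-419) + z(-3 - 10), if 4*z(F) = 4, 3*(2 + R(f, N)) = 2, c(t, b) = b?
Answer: -3347/5 ≈ -669.40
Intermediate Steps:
R(f, N) = -4/3 (R(f, N) = -2 + (⅓)*2 = -2 + ⅔ = -4/3)
z(F) = 1 (z(F) = (¼)*4 = 1)
y(S) = 3 (y(S) = 4 - (1 + 0) = 4 - 1*1 = 4 - 1 = 3)
B(h, g) = (-6 + g)/(2 + h)
B(y(X(3, R(-5, c(-3, 5)))), 14)*(-419) + z(-3 - 10) = ((-6 + 14)/(2 + 3))*(-419) + 1 = (8/5)*(-419) + 1 = -3352/5 + 1 = -3347/5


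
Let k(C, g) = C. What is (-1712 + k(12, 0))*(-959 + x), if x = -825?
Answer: 3032800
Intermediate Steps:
(-1712 + k(12, 0))*(-959 + x) = (-1712 + 12)*(-959 - 825) = -1700*(-1784) = 3032800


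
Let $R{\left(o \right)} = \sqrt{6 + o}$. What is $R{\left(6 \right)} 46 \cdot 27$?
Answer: $2484 \sqrt{3} \approx 4302.4$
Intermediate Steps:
$R{\left(6 \right)} 46 \cdot 27 = \sqrt{6 + 6} \cdot 46 \cdot 27 = \sqrt{12} \cdot 46 \cdot 27 = 2 \sqrt{3} \cdot 46 \cdot 27 = 92 \sqrt{3} \cdot 27 = 2484 \sqrt{3}$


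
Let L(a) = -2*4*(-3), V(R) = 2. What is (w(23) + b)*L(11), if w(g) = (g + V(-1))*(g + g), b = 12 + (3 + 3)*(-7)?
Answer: 26880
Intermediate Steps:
b = -30 (b = 12 + 6*(-7) = 12 - 42 = -30)
w(g) = 2*g*(2 + g) (w(g) = (g + 2)*(g + g) = (2 + g)*(2*g) = 2*g*(2 + g))
L(a) = 24 (L(a) = -8*(-3) = 24)
(w(23) + b)*L(11) = (2*23*(2 + 23) - 30)*24 = (2*23*25 - 30)*24 = (1150 - 30)*24 = 1120*24 = 26880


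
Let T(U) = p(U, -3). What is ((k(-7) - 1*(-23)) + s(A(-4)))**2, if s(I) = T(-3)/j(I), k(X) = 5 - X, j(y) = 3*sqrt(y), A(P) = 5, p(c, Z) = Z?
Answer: (175 - sqrt(5))**2/25 ≈ 1193.9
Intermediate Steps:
T(U) = -3
s(I) = -1/sqrt(I) (s(I) = -3*1/(3*sqrt(I)) = -1/sqrt(I))
((k(-7) - 1*(-23)) + s(A(-4)))**2 = (((5 - 1*(-7)) - 1*(-23)) - 1/sqrt(5))**2 = (((5 + 7) + 23) - sqrt(5)/5)**2 = ((12 + 23) - sqrt(5)/5)**2 = (35 - sqrt(5)/5)**2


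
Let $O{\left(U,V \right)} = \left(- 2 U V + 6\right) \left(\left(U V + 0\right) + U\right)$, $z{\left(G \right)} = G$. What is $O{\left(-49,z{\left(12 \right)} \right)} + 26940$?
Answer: $-725994$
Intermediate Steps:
$O{\left(U,V \right)} = \left(6 - 2 U V\right) \left(U + U V\right)$ ($O{\left(U,V \right)} = \left(- 2 U V + 6\right) \left(U V + U\right) = \left(6 - 2 U V\right) \left(U + U V\right)$)
$O{\left(-49,z{\left(12 \right)} \right)} + 26940 = 2 \left(-49\right) \left(3 + 3 \cdot 12 - \left(-49\right) 12 - - 49 \cdot 12^{2}\right) + 26940 = 2 \left(-49\right) \left(3 + 36 + 588 - \left(-49\right) 144\right) + 26940 = 2 \left(-49\right) \left(3 + 36 + 588 + 7056\right) + 26940 = 2 \left(-49\right) 7683 + 26940 = -752934 + 26940 = -725994$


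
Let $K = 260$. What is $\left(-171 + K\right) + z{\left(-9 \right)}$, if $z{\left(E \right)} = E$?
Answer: $80$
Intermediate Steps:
$\left(-171 + K\right) + z{\left(-9 \right)} = \left(-171 + 260\right) - 9 = 89 - 9 = 80$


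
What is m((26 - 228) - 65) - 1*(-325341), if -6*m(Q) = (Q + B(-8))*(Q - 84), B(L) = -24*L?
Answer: 641907/2 ≈ 3.2095e+5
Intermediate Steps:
m(Q) = -(-84 + Q)*(192 + Q)/6 (m(Q) = -(Q - 24*(-8))*(Q - 84)/6 = -(Q + 192)*(-84 + Q)/6 = -(192 + Q)*(-84 + Q)/6 = -(-84 + Q)*(192 + Q)/6)
m((26 - 228) - 65) - 1*(-325341) = (2688 - 18*((26 - 228) - 65) - ((26 - 228) - 65)**2/6) - 1*(-325341) = (2688 - 18*(-202 - 65) - (-202 - 65)**2/6) + 325341 = (2688 - 18*(-267) - 1/6*(-267)**2) + 325341 = (2688 + 4806 - 1/6*71289) + 325341 = (2688 + 4806 - 23763/2) + 325341 = -8775/2 + 325341 = 641907/2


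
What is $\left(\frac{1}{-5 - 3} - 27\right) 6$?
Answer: $- \frac{651}{4} \approx -162.75$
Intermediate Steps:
$\left(\frac{1}{-5 - 3} - 27\right) 6 = \left(\frac{1}{-8} - 27\right) 6 = \left(- \frac{1}{8} - 27\right) 6 = \left(- \frac{217}{8}\right) 6 = - \frac{651}{4}$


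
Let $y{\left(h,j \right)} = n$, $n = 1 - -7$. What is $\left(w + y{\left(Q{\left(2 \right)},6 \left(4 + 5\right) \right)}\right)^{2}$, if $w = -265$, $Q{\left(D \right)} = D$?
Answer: $66049$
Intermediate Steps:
$n = 8$ ($n = 1 + 7 = 8$)
$y{\left(h,j \right)} = 8$
$\left(w + y{\left(Q{\left(2 \right)},6 \left(4 + 5\right) \right)}\right)^{2} = \left(-265 + 8\right)^{2} = \left(-257\right)^{2} = 66049$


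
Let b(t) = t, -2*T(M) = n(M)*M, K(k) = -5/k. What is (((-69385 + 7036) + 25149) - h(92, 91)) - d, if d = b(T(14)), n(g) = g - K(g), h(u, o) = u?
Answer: -74383/2 ≈ -37192.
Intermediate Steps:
n(g) = g + 5/g (n(g) = g - (-5)/g = g + 5/g)
T(M) = -M*(M + 5/M)/2 (T(M) = -(M + 5/M)*M/2 = -M*(M + 5/M)/2)
d = -201/2 (d = -5/2 - ½*14² = -5/2 - ½*196 = -5/2 - 98 = -201/2 ≈ -100.50)
(((-69385 + 7036) + 25149) - h(92, 91)) - d = (((-69385 + 7036) + 25149) - 1*92) - 1*(-201/2) = ((-62349 + 25149) - 92) + 201/2 = (-37200 - 92) + 201/2 = -37292 + 201/2 = -74383/2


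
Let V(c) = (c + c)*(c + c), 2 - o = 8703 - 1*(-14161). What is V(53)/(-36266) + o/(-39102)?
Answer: 13920115/50645469 ≈ 0.27485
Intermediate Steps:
o = -22862 (o = 2 - (8703 - 1*(-14161)) = 2 - (8703 + 14161) = 2 - 1*22864 = 2 - 22864 = -22862)
V(c) = 4*c**2 (V(c) = (2*c)*(2*c) = 4*c**2)
V(53)/(-36266) + o/(-39102) = (4*53**2)/(-36266) - 22862/(-39102) = (4*2809)*(-1/36266) - 22862*(-1/39102) = 11236*(-1/36266) + 1633/2793 = -5618/18133 + 1633/2793 = 13920115/50645469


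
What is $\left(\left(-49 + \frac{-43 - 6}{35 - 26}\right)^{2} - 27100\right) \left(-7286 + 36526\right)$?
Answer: $- \frac{57164200000}{81} \approx -7.0573 \cdot 10^{8}$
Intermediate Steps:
$\left(\left(-49 + \frac{-43 - 6}{35 - 26}\right)^{2} - 27100\right) \left(-7286 + 36526\right) = \left(\left(-49 - \frac{49}{9}\right)^{2} - 27100\right) 29240 = \left(\left(- \frac{490}{9}\right)^{2} - 27100\right) 29240 = \left(\frac{240100}{81} - 27100\right) 29240 = \left(- \frac{1955000}{81}\right) 29240 = - \frac{57164200000}{81}$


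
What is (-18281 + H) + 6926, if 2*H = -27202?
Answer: -24956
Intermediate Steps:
H = -13601 (H = (½)*(-27202) = -13601)
(-18281 + H) + 6926 = (-18281 - 13601) + 6926 = -31882 + 6926 = -24956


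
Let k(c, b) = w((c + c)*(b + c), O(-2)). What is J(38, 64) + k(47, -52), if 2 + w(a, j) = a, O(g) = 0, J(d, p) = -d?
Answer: -510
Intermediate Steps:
w(a, j) = -2 + a
k(c, b) = -2 + 2*c*(b + c) (k(c, b) = -2 + (c + c)*(b + c) = -2 + (2*c)*(b + c) = -2 + 2*c*(b + c))
J(38, 64) + k(47, -52) = -1*38 + (-2 + 2*47*(-52 + 47)) = -38 + (-2 + 2*47*(-5)) = -38 + (-2 - 470) = -38 - 472 = -510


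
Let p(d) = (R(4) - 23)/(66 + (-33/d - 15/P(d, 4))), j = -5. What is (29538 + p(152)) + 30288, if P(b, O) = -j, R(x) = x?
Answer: 570916630/9543 ≈ 59826.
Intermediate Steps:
P(b, O) = 5 (P(b, O) = -1*(-5) = 5)
p(d) = -19/(63 - 33/d) (p(d) = (4 - 23)/(66 + (-33/d - 15/5)) = -19/(66 + (-33/d - 15*⅕)) = -19/(66 + (-33/d - 3)) = -19/(66 + (-3 - 33/d)) = -19/(63 - 33/d))
(29538 + p(152)) + 30288 = (29538 - 19*152/(-33 + 63*152)) + 30288 = (29538 - 19*152/(-33 + 9576)) + 30288 = (29538 - 19*152/9543) + 30288 = (29538 - 19*152*1/9543) + 30288 = (29538 - 2888/9543) + 30288 = 281878246/9543 + 30288 = 570916630/9543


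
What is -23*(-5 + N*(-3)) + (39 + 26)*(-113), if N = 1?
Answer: -7161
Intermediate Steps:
-23*(-5 + N*(-3)) + (39 + 26)*(-113) = -23*(-5 + 1*(-3)) + (39 + 26)*(-113) = -23*(-5 - 3) + 65*(-113) = -23*(-8) - 7345 = 184 - 7345 = -7161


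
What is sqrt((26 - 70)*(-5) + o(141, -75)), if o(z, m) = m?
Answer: sqrt(145) ≈ 12.042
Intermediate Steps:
sqrt((26 - 70)*(-5) + o(141, -75)) = sqrt((26 - 70)*(-5) - 75) = sqrt(-44*(-5) - 75) = sqrt(220 - 75) = sqrt(145)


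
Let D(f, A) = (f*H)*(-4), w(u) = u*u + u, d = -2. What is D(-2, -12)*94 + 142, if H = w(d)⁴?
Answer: 12174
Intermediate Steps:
w(u) = u + u² (w(u) = u² + u = u + u²)
H = 16 (H = (-2*(1 - 2))⁴ = (-2*(-1))⁴ = 2⁴ = 16)
D(f, A) = -64*f (D(f, A) = (f*16)*(-4) = (16*f)*(-4) = -64*f)
D(-2, -12)*94 + 142 = -64*(-2)*94 + 142 = 128*94 + 142 = 12032 + 142 = 12174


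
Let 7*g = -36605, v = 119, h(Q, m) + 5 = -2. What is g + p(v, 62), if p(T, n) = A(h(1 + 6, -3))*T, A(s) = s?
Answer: -42436/7 ≈ -6062.3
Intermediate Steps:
h(Q, m) = -7 (h(Q, m) = -5 - 2 = -7)
p(T, n) = -7*T
g = -36605/7 (g = (⅐)*(-36605) = -36605/7 ≈ -5229.3)
g + p(v, 62) = -36605/7 - 7*119 = -36605/7 - 833 = -42436/7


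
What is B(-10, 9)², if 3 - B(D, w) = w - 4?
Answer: 4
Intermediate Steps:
B(D, w) = 7 - w (B(D, w) = 3 - (w - 4) = 3 - (-4 + w) = 3 + (4 - w) = 7 - w)
B(-10, 9)² = (7 - 1*9)² = (7 - 9)² = (-2)² = 4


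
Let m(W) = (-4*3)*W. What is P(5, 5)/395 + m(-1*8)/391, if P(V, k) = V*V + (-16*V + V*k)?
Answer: 5238/30889 ≈ 0.16957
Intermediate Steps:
P(V, k) = V² - 16*V + V*k (P(V, k) = V² + (-16*V + V*k) = V² - 16*V + V*k)
m(W) = -12*W
P(5, 5)/395 + m(-1*8)/391 = (5*(-16 + 5 + 5))/395 - (-12)*8/391 = (5*(-6))*(1/395) - 12*(-8)*(1/391) = -30*1/395 + 96*(1/391) = -6/79 + 96/391 = 5238/30889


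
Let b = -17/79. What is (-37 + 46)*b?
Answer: -153/79 ≈ -1.9367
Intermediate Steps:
b = -17/79 (b = -17*1/79 = -17/79 ≈ -0.21519)
(-37 + 46)*b = (-37 + 46)*(-17/79) = 9*(-17/79) = -153/79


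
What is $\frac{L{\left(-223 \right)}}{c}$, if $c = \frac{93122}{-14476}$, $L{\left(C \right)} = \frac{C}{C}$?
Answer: $- \frac{7238}{46561} \approx -0.15545$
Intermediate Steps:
$L{\left(C \right)} = 1$
$c = - \frac{46561}{7238}$ ($c = 93122 \left(- \frac{1}{14476}\right) = - \frac{46561}{7238} \approx -6.4329$)
$\frac{L{\left(-223 \right)}}{c} = 1 \frac{1}{- \frac{46561}{7238}} = 1 \left(- \frac{7238}{46561}\right) = - \frac{7238}{46561}$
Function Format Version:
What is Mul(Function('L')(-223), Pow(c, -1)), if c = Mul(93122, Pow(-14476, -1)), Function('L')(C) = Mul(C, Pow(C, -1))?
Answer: Rational(-7238, 46561) ≈ -0.15545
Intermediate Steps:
Function('L')(C) = 1
c = Rational(-46561, 7238) (c = Mul(93122, Rational(-1, 14476)) = Rational(-46561, 7238) ≈ -6.4329)
Mul(Function('L')(-223), Pow(c, -1)) = Mul(1, Pow(Rational(-46561, 7238), -1)) = Mul(1, Rational(-7238, 46561)) = Rational(-7238, 46561)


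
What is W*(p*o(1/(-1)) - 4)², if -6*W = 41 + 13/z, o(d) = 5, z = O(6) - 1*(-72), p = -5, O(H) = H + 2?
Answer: -2769413/480 ≈ -5769.6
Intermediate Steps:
O(H) = 2 + H
z = 80 (z = (2 + 6) - 1*(-72) = 8 + 72 = 80)
W = -3293/480 (W = -(41 + 13/80)/6 = -⅙*3293/80 = -3293/480 ≈ -6.8604)
W*(p*o(1/(-1)) - 4)² = -3293*(-5*5 - 4)²/480 = -3293*(-25 - 4)²/480 = -3293/480*(-29)² = -3293/480*841 = -2769413/480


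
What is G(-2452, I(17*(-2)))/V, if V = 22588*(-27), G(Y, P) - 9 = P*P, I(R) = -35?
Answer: -617/304938 ≈ -0.0020234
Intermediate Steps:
G(Y, P) = 9 + P**2 (G(Y, P) = 9 + P*P = 9 + P**2)
V = -609876
G(-2452, I(17*(-2)))/V = (9 + (-35)**2)/(-609876) = (9 + 1225)*(-1/609876) = 1234*(-1/609876) = -617/304938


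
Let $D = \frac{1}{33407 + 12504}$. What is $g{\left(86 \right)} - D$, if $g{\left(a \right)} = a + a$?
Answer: $\frac{7896691}{45911} \approx 172.0$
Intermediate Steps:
$g{\left(a \right)} = 2 a$
$D = \frac{1}{45911} \approx 2.1781 \cdot 10^{-5}$
$g{\left(86 \right)} - D = 2 \cdot 86 - \frac{1}{45911} = 172 - \frac{1}{45911} = \frac{7896691}{45911}$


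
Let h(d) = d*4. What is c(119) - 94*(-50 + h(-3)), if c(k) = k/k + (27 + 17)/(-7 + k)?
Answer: 163223/28 ≈ 5829.4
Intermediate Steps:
h(d) = 4*d
c(k) = 1 + 44/(-7 + k)
c(119) - 94*(-50 + h(-3)) = (37 + 119)/(-7 + 119) - 94*(-50 + 4*(-3)) = 156/112 - 94*(-50 - 12) = (1/112)*156 - 94*(-62) = 39/28 - 1*(-5828) = 39/28 + 5828 = 163223/28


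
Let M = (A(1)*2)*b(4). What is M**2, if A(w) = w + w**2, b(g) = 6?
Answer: 576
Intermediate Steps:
M = 24 (M = ((1*(1 + 1))*2)*6 = ((1*2)*2)*6 = (2*2)*6 = 4*6 = 24)
M**2 = 24**2 = 576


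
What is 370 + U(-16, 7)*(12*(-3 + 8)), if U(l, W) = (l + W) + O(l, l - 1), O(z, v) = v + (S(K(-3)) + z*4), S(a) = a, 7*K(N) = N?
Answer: -35390/7 ≈ -5055.7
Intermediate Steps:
K(N) = N/7
O(z, v) = -3/7 + v + 4*z (O(z, v) = v + ((1/7)*(-3) + z*4) = v + (-3/7 + 4*z) = -3/7 + v + 4*z)
U(l, W) = -10/7 + W + 6*l (U(l, W) = (l + W) + (-3/7 + (l - 1) + 4*l) = (W + l) + (-3/7 + (-1 + l) + 4*l) = (W + l) + (-10/7 + 5*l) = -10/7 + W + 6*l)
370 + U(-16, 7)*(12*(-3 + 8)) = 370 + (-10/7 + 7 + 6*(-16))*(12*(-3 + 8)) = 370 + (-10/7 + 7 - 96)*(12*5) = 370 - 633/7*60 = 370 - 37980/7 = -35390/7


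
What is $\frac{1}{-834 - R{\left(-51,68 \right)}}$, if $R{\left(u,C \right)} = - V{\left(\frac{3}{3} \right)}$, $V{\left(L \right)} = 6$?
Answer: $- \frac{1}{828} \approx -0.0012077$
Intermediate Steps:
$R{\left(u,C \right)} = -6$ ($R{\left(u,C \right)} = \left(-1\right) 6 = -6$)
$\frac{1}{-834 - R{\left(-51,68 \right)}} = \frac{1}{-834 - -6} = \frac{1}{-834 + 6} = \frac{1}{-828} = - \frac{1}{828}$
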